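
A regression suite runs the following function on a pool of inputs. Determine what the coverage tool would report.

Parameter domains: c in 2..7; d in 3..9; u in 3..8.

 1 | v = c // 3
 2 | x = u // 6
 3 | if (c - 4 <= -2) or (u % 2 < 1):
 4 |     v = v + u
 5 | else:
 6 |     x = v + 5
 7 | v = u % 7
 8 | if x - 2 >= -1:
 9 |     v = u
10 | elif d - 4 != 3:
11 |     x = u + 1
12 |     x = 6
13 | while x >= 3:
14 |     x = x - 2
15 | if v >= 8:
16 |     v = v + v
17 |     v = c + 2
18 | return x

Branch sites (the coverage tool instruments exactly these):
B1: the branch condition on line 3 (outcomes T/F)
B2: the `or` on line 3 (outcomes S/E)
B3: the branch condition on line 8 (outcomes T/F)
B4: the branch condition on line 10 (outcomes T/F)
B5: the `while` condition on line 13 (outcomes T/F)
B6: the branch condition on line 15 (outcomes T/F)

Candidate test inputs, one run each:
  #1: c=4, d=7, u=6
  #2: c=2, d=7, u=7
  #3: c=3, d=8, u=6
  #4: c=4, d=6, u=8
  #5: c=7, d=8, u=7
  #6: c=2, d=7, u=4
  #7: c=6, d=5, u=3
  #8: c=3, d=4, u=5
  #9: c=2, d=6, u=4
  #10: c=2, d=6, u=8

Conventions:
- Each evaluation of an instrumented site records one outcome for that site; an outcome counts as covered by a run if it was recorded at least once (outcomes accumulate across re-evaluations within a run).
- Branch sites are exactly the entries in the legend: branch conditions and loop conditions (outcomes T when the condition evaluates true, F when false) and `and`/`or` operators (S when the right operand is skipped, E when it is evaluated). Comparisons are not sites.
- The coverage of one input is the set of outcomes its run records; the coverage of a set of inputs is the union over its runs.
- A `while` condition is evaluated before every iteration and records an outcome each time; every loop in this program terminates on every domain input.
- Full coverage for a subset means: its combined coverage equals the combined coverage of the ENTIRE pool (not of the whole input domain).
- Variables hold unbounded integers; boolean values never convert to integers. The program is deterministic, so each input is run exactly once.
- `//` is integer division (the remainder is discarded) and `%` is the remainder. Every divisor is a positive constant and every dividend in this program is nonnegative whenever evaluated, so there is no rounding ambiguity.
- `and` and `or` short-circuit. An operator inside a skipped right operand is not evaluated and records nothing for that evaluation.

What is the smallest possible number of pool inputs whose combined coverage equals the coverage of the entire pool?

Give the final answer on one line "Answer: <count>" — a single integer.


run #1 (c=4, d=7, u=6) runs B2->E, B1->T, B3->T, B5->F, B6->F; records B1=T, B2=E, B3=T, B5=F, B6=F
run #2 (c=2, d=7, u=7) runs B2->S, B1->T, B3->T, B5->F, B6->F; records B1=T, B2=S, B3=T, B5=F, B6=F
run #3 (c=3, d=8, u=6) runs B2->E, B1->T, B3->T, B5->F, B6->F; records B1=T, B2=E, B3=T, B5=F, B6=F
run #4 (c=4, d=6, u=8) runs B2->E, B1->T, B3->T, B5->F, B6->T; records B1=T, B2=E, B3=T, B5=F, B6=T
run #5 (c=7, d=8, u=7) runs B2->E, B1->F, B3->T, B5->T, B5->T, B5->T, B5->F, B6->F; records B1=F, B2=E, B3=T, B5=T, B5=F, B6=F
run #6 (c=2, d=7, u=4) runs B2->S, B1->T, B3->F, B4->F, B5->F, B6->F; records B1=T, B2=S, B3=F, B4=F, B5=F, B6=F
run #7 (c=6, d=5, u=3) runs B2->E, B1->F, B3->T, B5->T, B5->T, B5->T, B5->F, B6->F; records B1=F, B2=E, B3=T, B5=T, B5=F, B6=F
run #8 (c=3, d=4, u=5) runs B2->E, B1->F, B3->T, B5->T, B5->T, B5->F, B6->F; records B1=F, B2=E, B3=T, B5=T, B5=F, B6=F
run #9 (c=2, d=6, u=4) runs B2->S, B1->T, B3->F, B4->T, B5->T, B5->T, B5->F, B6->F; records B1=T, B2=S, B3=F, B4=T, B5=T, B5=F, B6=F
run #10 (c=2, d=6, u=8) runs B2->S, B1->T, B3->T, B5->F, B6->T; records B1=T, B2=S, B3=T, B5=F, B6=T
union over all inputs: B1=T, B1=F, B2=S, B2=E, B3=T, B3=F, B4=T, B4=F, B5=T, B5=F, B6=T, B6=F (12 outcomes)
checked all size-1 subsets: none covers 12 outcomes (max 7/12)
checked all size-2 subsets: none covers 12 outcomes (max 10/12)
checked all size-3 subsets: none covers 12 outcomes (max 11/12)
size 4: inputs {4, 5, 6, 9} cover all 12 outcomes, and no lexicographically smaller subset of this size does
Answer: 4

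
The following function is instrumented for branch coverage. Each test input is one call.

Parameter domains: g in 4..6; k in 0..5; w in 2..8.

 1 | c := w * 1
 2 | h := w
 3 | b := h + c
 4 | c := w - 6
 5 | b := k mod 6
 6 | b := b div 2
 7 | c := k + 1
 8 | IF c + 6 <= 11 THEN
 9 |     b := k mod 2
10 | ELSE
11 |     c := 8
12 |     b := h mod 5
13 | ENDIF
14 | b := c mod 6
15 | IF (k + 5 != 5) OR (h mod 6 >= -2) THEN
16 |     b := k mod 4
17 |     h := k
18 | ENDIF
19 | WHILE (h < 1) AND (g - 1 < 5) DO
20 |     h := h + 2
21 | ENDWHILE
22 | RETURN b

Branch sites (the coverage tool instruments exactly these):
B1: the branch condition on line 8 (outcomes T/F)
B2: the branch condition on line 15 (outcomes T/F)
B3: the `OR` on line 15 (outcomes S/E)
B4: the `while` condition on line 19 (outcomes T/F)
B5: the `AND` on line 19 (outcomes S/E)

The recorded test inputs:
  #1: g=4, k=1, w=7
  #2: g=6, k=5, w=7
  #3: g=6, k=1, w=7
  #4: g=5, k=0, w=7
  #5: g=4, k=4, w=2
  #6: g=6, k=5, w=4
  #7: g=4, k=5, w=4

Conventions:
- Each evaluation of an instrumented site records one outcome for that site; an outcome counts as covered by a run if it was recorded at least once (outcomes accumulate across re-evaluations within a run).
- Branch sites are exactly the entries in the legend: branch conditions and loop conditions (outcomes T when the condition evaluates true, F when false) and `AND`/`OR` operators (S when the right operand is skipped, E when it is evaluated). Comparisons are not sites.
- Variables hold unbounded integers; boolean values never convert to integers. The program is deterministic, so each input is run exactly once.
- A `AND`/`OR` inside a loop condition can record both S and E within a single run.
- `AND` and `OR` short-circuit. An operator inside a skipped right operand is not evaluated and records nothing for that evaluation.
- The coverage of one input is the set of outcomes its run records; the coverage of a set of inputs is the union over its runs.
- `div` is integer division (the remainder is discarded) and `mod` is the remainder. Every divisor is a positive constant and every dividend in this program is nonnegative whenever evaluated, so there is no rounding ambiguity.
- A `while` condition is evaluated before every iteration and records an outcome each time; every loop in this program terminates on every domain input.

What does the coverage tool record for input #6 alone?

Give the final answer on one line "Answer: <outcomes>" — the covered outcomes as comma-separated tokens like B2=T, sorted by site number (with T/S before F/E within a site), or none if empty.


Simulating input #6 (g=6, k=5, w=4) step by step:
  B1->F, B3->S, B2->T, B5->S, B4->F
distinct outcomes covered: B1=F, B2=T, B3=S, B4=F, B5=S
Answer: B1=F, B2=T, B3=S, B4=F, B5=S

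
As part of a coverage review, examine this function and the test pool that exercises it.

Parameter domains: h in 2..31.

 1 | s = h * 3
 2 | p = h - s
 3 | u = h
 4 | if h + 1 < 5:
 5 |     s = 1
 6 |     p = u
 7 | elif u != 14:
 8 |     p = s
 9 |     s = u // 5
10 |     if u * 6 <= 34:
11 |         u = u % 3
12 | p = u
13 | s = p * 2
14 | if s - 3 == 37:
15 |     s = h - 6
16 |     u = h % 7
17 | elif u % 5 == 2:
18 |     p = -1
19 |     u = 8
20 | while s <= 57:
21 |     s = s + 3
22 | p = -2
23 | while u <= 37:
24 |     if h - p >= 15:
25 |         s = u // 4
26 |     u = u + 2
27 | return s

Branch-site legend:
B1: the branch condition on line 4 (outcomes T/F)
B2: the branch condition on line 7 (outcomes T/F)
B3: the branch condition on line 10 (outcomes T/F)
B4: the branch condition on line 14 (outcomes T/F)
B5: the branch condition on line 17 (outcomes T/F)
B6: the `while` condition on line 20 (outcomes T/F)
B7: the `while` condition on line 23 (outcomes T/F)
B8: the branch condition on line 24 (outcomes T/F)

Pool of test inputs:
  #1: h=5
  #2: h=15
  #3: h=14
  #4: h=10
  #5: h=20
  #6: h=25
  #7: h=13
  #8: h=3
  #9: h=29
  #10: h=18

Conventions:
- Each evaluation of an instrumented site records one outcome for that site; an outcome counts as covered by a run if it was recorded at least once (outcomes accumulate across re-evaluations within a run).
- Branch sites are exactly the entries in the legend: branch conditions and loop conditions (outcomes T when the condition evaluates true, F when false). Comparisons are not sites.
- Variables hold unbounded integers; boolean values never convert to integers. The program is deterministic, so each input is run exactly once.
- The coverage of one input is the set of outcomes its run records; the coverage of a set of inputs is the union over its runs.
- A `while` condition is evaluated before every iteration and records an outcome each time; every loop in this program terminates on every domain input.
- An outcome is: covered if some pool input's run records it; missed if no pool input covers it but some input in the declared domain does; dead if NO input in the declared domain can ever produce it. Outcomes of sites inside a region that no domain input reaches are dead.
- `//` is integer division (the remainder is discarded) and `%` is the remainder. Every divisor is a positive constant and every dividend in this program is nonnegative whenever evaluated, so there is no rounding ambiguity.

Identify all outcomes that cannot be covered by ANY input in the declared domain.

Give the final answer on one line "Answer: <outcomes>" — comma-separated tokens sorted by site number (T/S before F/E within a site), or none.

checking every outcome against all 30 domain inputs:
  reachable outcomes have witnesses, e.g. B1=T (e.g. h=2), B1=F (e.g. h=4), B2=T (e.g. h=4), B2=F (e.g. h=14)

Answer: none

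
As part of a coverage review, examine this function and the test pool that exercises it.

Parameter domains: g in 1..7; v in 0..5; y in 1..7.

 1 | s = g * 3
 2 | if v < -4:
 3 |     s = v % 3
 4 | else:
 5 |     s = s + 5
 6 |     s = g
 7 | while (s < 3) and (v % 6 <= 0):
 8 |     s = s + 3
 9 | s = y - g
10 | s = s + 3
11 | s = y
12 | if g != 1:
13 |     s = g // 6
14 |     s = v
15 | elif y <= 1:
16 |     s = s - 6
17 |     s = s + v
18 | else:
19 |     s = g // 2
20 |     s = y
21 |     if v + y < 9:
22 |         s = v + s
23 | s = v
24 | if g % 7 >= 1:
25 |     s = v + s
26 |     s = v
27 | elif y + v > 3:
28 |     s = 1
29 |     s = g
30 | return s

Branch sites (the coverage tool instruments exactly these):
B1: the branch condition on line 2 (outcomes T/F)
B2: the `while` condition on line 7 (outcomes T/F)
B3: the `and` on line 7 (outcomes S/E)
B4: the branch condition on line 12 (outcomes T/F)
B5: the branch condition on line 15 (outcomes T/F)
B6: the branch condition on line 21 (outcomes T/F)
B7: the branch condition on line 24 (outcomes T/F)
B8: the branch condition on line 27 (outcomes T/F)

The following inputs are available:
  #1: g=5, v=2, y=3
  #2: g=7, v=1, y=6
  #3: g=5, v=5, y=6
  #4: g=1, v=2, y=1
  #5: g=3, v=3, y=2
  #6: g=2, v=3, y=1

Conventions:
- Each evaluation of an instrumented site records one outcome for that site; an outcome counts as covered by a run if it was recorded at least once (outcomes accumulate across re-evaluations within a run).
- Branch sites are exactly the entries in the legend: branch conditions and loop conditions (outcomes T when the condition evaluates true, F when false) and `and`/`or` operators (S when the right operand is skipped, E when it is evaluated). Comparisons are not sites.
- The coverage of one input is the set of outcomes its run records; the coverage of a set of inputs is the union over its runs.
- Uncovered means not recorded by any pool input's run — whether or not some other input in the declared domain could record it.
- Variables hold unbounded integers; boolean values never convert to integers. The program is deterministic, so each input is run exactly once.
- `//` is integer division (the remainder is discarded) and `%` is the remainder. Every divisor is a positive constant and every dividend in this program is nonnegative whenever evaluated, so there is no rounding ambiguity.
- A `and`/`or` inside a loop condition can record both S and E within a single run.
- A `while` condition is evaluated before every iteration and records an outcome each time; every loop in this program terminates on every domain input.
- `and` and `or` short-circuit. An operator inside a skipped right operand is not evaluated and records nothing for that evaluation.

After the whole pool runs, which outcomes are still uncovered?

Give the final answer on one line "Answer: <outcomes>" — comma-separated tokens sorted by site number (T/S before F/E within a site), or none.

run #1 (g=5, v=2, y=3) runs B1->F, B3->S, B2->F, B4->T, B7->T; records B1=F, B2=F, B3=S, B4=T, B7=T
run #2 (g=7, v=1, y=6) runs B1->F, B3->S, B2->F, B4->T, B7->F, B8->T; records B1=F, B2=F, B3=S, B4=T, B7=F, B8=T
run #3 (g=5, v=5, y=6) runs B1->F, B3->S, B2->F, B4->T, B7->T; records B1=F, B2=F, B3=S, B4=T, B7=T
run #4 (g=1, v=2, y=1) runs B1->F, B3->E, B2->F, B4->F, B5->T, B7->T; records B1=F, B2=F, B3=E, B4=F, B5=T, B7=T
run #5 (g=3, v=3, y=2) runs B1->F, B3->S, B2->F, B4->T, B7->T; records B1=F, B2=F, B3=S, B4=T, B7=T
run #6 (g=2, v=3, y=1) runs B1->F, B3->E, B2->F, B4->T, B7->T; records B1=F, B2=F, B3=E, B4=T, B7=T
union over the pool: B1=F, B2=F, B3=S, B3=E, B4=T, B4=F, B5=T, B7=T, B7=F, B8=T
uncovered (6 of 16): B1=T, B2=T, B5=F, B6=T, B6=F, B8=F

Answer: B1=T, B2=T, B5=F, B6=T, B6=F, B8=F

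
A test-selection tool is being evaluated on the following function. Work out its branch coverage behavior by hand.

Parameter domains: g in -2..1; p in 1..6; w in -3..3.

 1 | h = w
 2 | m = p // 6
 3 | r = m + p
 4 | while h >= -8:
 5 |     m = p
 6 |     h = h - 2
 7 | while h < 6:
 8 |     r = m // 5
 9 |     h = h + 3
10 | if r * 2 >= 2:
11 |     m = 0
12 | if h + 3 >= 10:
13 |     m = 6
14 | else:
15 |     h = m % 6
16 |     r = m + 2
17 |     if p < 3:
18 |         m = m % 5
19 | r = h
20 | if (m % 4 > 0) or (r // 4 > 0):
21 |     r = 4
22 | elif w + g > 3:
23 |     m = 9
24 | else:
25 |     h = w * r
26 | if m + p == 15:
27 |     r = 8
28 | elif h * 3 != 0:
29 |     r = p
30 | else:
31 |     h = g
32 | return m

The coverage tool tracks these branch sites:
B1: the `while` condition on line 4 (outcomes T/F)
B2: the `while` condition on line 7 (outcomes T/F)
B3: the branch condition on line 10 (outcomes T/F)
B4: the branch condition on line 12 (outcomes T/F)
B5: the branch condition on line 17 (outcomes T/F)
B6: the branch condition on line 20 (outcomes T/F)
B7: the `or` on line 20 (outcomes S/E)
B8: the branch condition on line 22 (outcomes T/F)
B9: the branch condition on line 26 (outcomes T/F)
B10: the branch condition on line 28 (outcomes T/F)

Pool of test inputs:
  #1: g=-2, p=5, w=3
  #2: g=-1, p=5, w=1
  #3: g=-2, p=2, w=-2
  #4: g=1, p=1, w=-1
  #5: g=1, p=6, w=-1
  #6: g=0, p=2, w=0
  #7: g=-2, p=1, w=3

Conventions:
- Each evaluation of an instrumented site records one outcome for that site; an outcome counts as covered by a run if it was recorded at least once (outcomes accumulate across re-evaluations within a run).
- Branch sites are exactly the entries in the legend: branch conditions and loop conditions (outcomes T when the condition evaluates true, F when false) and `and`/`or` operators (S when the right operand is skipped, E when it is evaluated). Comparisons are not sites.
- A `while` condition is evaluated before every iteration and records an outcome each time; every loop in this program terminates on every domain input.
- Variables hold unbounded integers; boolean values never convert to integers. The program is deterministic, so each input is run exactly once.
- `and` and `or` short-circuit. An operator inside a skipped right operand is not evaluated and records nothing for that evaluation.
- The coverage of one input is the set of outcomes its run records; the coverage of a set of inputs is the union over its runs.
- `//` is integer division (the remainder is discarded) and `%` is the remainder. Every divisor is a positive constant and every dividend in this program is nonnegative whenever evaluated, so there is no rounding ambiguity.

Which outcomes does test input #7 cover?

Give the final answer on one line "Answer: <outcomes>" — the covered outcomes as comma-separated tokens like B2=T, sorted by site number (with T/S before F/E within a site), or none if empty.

Simulating input #7 (g=-2, p=1, w=3) step by step:
  B1->T, B1->T, B1->T, B1->T, B1->T, B1->T, B1->F, B2->T, B2->T, B2->T
  B2->T, B2->T, B2->F, B3->F, B4->F, B5->T, B7->S, B6->T, B9->F, B10->T
collecting distinct outcomes: B1=T, B1=F, B2=T, B2=F, B3=F, B4=F, B5=T, B6=T, B7=S, B9=F, B10=T

Answer: B1=T, B1=F, B2=T, B2=F, B3=F, B4=F, B5=T, B6=T, B7=S, B9=F, B10=T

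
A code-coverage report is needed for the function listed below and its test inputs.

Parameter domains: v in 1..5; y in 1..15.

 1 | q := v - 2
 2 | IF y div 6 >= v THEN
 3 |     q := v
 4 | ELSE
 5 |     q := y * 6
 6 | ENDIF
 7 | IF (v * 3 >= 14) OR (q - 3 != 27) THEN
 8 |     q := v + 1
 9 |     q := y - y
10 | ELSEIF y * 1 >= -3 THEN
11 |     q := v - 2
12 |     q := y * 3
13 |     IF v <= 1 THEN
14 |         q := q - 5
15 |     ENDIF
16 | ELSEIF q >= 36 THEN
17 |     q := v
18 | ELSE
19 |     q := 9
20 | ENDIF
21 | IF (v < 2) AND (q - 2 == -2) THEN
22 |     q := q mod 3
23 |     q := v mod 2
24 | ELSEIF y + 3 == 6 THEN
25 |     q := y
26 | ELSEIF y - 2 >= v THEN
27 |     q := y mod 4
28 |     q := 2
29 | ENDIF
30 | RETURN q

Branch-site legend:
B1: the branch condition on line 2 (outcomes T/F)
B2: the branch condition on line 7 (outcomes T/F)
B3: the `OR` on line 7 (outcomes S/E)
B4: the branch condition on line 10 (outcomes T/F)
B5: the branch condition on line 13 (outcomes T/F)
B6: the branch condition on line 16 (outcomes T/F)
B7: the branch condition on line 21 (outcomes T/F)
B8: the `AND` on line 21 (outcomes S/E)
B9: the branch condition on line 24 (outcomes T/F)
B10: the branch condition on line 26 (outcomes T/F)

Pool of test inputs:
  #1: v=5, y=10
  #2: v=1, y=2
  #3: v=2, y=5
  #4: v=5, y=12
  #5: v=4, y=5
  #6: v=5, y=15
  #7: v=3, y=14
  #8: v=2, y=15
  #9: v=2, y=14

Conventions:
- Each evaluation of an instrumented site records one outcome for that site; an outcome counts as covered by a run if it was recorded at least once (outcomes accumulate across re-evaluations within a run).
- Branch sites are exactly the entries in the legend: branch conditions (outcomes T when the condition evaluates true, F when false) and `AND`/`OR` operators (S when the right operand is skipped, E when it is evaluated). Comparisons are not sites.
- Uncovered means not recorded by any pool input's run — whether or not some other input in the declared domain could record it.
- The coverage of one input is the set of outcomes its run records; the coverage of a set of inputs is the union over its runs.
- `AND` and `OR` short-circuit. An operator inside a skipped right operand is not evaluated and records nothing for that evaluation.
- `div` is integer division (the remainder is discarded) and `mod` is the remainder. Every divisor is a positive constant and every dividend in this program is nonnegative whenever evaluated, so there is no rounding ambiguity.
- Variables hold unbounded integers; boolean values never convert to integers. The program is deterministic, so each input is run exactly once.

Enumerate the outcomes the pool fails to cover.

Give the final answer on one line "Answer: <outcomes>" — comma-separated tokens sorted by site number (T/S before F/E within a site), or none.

test 1 (v=5, y=10) fires B1->F, B3->S, B2->T, B8->S, B7->F, B9->F, B10->T; hits B1=F, B2=T, B3=S, B7=F, B8=S, B9=F, B10=T
test 2 (v=1, y=2) fires B1->F, B3->E, B2->T, B8->E, B7->T; hits B1=F, B2=T, B3=E, B7=T, B8=E
test 3 (v=2, y=5) fires B1->F, B3->E, B2->F, B4->T, B5->F, B8->S, B7->F, B9->F, B10->T; hits B1=F, B2=F, B3=E, B4=T, B5=F, B7=F, B8=S, B9=F, B10=T
test 4 (v=5, y=12) fires B1->F, B3->S, B2->T, B8->S, B7->F, B9->F, B10->T; hits B1=F, B2=T, B3=S, B7=F, B8=S, B9=F, B10=T
test 5 (v=4, y=5) fires B1->F, B3->E, B2->F, B4->T, B5->F, B8->S, B7->F, B9->F, B10->F; hits B1=F, B2=F, B3=E, B4=T, B5=F, B7=F, B8=S, B9=F, B10=F
test 6 (v=5, y=15) fires B1->F, B3->S, B2->T, B8->S, B7->F, B9->F, B10->T; hits B1=F, B2=T, B3=S, B7=F, B8=S, B9=F, B10=T
test 7 (v=3, y=14) fires B1->F, B3->E, B2->T, B8->S, B7->F, B9->F, B10->T; hits B1=F, B2=T, B3=E, B7=F, B8=S, B9=F, B10=T
test 8 (v=2, y=15) fires B1->T, B3->E, B2->T, B8->S, B7->F, B9->F, B10->T; hits B1=T, B2=T, B3=E, B7=F, B8=S, B9=F, B10=T
test 9 (v=2, y=14) fires B1->T, B3->E, B2->T, B8->S, B7->F, B9->F, B10->T; hits B1=T, B2=T, B3=E, B7=F, B8=S, B9=F, B10=T
union over the pool: B1=T, B1=F, B2=T, B2=F, B3=S, B3=E, B4=T, B5=F, B7=T, B7=F, B8=S, B8=E, B9=F, B10=T, B10=F
uncovered (5 of 20): B4=F, B5=T, B6=T, B6=F, B9=T

Answer: B4=F, B5=T, B6=T, B6=F, B9=T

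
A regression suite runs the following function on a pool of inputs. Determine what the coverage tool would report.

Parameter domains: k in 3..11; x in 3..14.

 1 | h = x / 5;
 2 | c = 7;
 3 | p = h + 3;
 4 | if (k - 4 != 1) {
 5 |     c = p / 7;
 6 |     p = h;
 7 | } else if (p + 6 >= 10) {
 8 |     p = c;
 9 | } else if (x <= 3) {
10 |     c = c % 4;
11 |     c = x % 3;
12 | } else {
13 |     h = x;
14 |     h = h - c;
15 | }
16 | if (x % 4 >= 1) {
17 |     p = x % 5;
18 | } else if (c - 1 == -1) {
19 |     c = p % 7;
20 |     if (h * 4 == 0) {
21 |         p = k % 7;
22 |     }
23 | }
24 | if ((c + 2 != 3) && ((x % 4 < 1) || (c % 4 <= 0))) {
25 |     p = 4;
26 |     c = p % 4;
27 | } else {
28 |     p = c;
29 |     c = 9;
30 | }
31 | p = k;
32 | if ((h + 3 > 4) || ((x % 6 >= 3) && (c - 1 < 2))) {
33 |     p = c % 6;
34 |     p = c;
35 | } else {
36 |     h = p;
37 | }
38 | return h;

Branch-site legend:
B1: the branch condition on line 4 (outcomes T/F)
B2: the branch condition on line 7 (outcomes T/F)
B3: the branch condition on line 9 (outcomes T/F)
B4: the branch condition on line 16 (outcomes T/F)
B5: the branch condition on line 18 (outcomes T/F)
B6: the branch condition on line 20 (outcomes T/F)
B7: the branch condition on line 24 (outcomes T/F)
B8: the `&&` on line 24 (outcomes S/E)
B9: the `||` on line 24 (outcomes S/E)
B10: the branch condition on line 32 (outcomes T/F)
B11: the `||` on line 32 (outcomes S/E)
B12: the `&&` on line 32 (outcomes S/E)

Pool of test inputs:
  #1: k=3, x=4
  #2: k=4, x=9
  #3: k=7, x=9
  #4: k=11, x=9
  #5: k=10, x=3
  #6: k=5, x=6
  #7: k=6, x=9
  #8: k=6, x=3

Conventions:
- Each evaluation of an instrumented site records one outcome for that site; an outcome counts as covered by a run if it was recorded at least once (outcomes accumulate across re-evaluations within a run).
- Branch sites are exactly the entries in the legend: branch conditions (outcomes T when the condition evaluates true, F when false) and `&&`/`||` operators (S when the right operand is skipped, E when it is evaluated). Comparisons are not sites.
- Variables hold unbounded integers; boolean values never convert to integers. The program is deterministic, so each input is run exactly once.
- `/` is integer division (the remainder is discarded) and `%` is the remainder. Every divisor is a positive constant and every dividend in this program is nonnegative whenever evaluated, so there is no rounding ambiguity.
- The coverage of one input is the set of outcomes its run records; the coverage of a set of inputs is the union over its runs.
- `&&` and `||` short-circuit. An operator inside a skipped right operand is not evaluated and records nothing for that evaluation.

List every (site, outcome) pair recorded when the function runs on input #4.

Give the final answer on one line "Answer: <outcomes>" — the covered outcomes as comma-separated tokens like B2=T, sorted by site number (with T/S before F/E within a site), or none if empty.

Simulating input #4 (k=11, x=9) step by step:
  B1->T, B4->T, B8->E, B9->E, B7->T, B11->E, B12->E, B10->T
collecting distinct outcomes: B1=T, B4=T, B7=T, B8=E, B9=E, B10=T, B11=E, B12=E

Answer: B1=T, B4=T, B7=T, B8=E, B9=E, B10=T, B11=E, B12=E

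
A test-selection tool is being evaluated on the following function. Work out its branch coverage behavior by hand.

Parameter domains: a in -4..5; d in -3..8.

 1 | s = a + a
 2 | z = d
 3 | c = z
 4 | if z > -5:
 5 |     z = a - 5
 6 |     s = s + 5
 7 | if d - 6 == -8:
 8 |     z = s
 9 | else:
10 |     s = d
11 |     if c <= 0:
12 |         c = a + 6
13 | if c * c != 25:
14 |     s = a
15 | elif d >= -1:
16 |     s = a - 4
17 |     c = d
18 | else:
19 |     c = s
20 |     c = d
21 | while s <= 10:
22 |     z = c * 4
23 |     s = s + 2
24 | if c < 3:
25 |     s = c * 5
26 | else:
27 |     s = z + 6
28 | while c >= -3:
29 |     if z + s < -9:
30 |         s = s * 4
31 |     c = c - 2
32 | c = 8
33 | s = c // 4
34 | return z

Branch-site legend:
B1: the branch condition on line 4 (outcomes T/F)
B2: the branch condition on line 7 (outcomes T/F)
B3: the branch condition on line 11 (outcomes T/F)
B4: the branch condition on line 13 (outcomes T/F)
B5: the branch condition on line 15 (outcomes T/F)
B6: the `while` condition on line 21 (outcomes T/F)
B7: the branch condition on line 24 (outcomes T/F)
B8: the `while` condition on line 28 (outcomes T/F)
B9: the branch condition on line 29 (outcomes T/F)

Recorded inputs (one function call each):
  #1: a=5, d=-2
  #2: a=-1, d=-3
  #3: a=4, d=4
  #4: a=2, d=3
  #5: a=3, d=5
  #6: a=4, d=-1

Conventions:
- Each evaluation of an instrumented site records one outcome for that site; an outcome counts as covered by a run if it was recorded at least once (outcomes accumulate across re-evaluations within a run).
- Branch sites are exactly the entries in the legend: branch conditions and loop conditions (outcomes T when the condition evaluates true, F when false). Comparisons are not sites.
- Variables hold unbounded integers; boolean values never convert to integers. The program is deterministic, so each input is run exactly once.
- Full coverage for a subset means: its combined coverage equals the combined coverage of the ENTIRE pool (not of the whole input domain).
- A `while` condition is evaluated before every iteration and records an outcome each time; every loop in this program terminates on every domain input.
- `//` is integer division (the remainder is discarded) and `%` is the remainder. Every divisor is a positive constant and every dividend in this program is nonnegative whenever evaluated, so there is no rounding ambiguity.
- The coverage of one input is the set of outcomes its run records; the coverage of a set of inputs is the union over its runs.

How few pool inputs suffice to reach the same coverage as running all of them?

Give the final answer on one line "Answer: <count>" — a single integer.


input #1, a=5, d=-2: outcomes B1=T, B2=T, B4=T, B6=T, B6=F, B7=T, B8=T, B8=F, B9=T
input #2, a=-1, d=-3: outcomes B1=T, B2=F, B3=T, B4=F, B5=F, B6=T, B6=F, B7=T, B8=T, B8=F, B9=T
input #3, a=4, d=4: outcomes B1=T, B2=F, B3=F, B4=T, B6=T, B6=F, B7=F, B8=T, B8=F, B9=F
input #4, a=2, d=3: outcomes B1=T, B2=F, B3=F, B4=T, B6=T, B6=F, B7=F, B8=T, B8=F, B9=F
input #5, a=3, d=5: outcomes B1=T, B2=F, B3=F, B4=F, B5=T, B6=T, B6=F, B7=F, B8=T, B8=F, B9=F
input #6, a=4, d=-1: outcomes B1=T, B2=F, B3=T, B4=T, B6=T, B6=F, B7=F, B8=T, B8=F, B9=F
pool-wide coverage (17 outcomes): B1=T, B2=T, B2=F, B3=T, B3=F, B4=T, B4=F, B5=T, B5=F, B6=T, B6=F, B7=T, B7=F, B8=T, B8=F, B9=T, B9=F
no size-1 subset reaches all 17 outcomes (best union: 11/17)
no size-2 subset reaches all 17 outcomes (best union: 15/17)
size 3: inputs {1, 2, 5} cover all 17 outcomes, and no lexicographically smaller subset of this size does
Answer: 3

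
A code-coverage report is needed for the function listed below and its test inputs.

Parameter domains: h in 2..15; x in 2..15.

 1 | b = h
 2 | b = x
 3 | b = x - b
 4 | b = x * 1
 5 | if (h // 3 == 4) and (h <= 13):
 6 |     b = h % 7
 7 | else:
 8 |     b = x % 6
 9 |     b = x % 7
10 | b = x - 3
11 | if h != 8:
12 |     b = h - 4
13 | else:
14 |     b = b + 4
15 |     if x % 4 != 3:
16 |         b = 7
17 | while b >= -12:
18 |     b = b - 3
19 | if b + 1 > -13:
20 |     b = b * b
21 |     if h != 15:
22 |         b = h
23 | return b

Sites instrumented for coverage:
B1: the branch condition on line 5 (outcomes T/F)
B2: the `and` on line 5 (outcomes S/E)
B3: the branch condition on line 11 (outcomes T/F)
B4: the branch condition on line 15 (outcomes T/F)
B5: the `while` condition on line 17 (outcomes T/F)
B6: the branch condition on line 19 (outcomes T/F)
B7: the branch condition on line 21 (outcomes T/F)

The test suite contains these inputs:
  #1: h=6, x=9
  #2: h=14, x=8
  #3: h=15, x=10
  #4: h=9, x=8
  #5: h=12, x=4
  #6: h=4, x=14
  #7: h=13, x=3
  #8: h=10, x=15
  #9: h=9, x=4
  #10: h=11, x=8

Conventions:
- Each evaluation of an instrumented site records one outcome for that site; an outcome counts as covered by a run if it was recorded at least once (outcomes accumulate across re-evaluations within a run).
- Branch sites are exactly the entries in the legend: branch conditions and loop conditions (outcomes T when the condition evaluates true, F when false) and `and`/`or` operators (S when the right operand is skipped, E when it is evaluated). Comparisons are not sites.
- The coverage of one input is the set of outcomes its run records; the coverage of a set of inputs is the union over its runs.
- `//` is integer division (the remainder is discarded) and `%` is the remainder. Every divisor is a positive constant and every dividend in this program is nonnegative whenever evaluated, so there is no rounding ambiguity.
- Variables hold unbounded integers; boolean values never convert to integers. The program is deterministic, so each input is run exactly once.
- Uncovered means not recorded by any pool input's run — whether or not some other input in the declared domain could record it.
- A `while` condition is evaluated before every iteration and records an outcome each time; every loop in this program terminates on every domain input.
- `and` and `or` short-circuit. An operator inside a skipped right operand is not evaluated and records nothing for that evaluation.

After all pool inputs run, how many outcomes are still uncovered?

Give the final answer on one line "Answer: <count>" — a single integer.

run #1 (h=6, x=9) records B1=F, B2=S, B3=T, B5=T, B5=F, B6=T, B7=T
run #2 (h=14, x=8) records B1=F, B2=E, B3=T, B5=T, B5=F, B6=F
run #3 (h=15, x=10) records B1=F, B2=S, B3=T, B5=T, B5=F, B6=T, B7=F
run #4 (h=9, x=8) records B1=F, B2=S, B3=T, B5=T, B5=F, B6=T, B7=T
run #5 (h=12, x=4) records B1=T, B2=E, B3=T, B5=T, B5=F, B6=T, B7=T
run #6 (h=4, x=14) records B1=F, B2=S, B3=T, B5=T, B5=F, B6=F
run #7 (h=13, x=3) records B1=T, B2=E, B3=T, B5=T, B5=F, B6=F
run #8 (h=10, x=15) records B1=F, B2=S, B3=T, B5=T, B5=F, B6=F
run #9 (h=9, x=4) records B1=F, B2=S, B3=T, B5=T, B5=F, B6=T, B7=T
run #10 (h=11, x=8) records B1=F, B2=S, B3=T, B5=T, B5=F, B6=F
union over the pool: B1=T, B1=F, B2=S, B2=E, B3=T, B5=T, B5=F, B6=T, B6=F, B7=T, B7=F
uncovered (3 of 14): B3=F, B4=T, B4=F

Answer: 3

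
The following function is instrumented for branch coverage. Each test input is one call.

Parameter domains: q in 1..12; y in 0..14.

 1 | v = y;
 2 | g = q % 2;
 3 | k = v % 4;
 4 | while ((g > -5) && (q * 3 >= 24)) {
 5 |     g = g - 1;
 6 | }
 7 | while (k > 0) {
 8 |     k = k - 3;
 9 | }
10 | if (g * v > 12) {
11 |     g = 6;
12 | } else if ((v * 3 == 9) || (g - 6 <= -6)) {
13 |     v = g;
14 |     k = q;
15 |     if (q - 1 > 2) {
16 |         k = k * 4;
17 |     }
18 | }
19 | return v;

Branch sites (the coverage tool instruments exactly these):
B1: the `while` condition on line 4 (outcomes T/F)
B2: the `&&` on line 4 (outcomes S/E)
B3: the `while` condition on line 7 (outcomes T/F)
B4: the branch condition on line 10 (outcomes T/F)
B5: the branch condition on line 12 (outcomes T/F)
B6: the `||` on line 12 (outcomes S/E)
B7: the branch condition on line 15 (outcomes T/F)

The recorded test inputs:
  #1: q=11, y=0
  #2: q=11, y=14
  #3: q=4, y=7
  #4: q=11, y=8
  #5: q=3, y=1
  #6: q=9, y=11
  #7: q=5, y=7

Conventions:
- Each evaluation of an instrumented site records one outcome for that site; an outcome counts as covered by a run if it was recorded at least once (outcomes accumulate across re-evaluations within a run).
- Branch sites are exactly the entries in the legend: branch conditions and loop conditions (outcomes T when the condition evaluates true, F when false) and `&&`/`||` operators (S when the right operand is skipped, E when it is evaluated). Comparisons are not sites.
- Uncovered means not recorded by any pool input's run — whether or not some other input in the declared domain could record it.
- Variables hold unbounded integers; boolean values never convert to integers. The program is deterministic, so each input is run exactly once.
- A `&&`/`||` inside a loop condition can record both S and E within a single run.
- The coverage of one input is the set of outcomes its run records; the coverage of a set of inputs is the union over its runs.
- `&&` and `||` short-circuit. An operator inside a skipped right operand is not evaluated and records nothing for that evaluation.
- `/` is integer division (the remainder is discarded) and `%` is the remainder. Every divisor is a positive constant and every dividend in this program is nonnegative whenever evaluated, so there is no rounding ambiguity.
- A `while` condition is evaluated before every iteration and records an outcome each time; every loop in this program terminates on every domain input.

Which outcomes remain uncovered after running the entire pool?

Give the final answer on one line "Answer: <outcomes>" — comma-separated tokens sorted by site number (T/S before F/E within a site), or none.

input #1 (q=11, y=0): covers B1=T, B1=F, B2=S, B2=E, B3=F, B4=F, B5=T, B6=E, B7=T
input #2 (q=11, y=14): covers B1=T, B1=F, B2=S, B2=E, B3=T, B3=F, B4=F, B5=T, B6=E, B7=T
input #3 (q=4, y=7): covers B1=F, B2=E, B3=T, B3=F, B4=F, B5=T, B6=E, B7=T
input #4 (q=11, y=8): covers B1=T, B1=F, B2=S, B2=E, B3=F, B4=F, B5=T, B6=E, B7=T
input #5 (q=3, y=1): covers B1=F, B2=E, B3=T, B3=F, B4=F, B5=F, B6=E
input #6 (q=9, y=11): covers B1=T, B1=F, B2=S, B2=E, B3=T, B3=F, B4=F, B5=T, B6=E, B7=T
input #7 (q=5, y=7): covers B1=F, B2=E, B3=T, B3=F, B4=F, B5=F, B6=E
union over the pool: B1=T, B1=F, B2=S, B2=E, B3=T, B3=F, B4=F, B5=T, B5=F, B6=E, B7=T
uncovered (3 of 14): B4=T, B6=S, B7=F

Answer: B4=T, B6=S, B7=F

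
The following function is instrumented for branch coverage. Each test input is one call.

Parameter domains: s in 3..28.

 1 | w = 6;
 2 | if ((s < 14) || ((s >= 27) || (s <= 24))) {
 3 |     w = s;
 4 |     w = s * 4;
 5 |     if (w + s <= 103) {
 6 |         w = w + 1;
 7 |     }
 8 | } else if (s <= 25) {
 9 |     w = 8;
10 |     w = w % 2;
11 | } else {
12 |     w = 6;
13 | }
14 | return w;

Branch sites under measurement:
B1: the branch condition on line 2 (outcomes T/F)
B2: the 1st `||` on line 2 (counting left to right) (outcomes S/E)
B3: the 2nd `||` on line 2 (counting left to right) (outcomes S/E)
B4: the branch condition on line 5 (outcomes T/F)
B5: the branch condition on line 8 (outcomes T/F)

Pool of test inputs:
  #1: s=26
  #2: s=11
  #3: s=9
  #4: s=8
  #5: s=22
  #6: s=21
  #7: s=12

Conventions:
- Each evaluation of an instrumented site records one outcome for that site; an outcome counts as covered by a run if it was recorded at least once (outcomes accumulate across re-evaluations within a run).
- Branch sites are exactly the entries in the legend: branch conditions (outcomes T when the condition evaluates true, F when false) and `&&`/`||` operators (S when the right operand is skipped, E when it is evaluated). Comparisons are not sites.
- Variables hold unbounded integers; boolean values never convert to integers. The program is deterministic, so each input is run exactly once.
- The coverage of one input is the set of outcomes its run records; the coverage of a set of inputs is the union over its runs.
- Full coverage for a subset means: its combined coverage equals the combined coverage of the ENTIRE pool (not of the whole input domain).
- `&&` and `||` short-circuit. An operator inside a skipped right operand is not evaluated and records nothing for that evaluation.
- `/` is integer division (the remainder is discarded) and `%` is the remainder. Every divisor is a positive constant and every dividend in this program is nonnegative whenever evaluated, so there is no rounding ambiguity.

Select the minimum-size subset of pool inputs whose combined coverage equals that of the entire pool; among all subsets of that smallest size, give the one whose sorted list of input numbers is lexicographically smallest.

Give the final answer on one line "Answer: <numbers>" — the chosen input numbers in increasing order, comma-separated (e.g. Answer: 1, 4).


#1 (s=26) -> B2->E, B3->E, B1->F, B5->F; covered: B1=F, B2=E, B3=E, B5=F
#2 (s=11) -> B2->S, B1->T, B4->T; covered: B1=T, B2=S, B4=T
#3 (s=9) -> B2->S, B1->T, B4->T; covered: B1=T, B2=S, B4=T
#4 (s=8) -> B2->S, B1->T, B4->T; covered: B1=T, B2=S, B4=T
#5 (s=22) -> B2->E, B3->E, B1->T, B4->F; covered: B1=T, B2=E, B3=E, B4=F
#6 (s=21) -> B2->E, B3->E, B1->T, B4->F; covered: B1=T, B2=E, B3=E, B4=F
#7 (s=12) -> B2->S, B1->T, B4->T; covered: B1=T, B2=S, B4=T
together the pool reaches 8 outcomes: B1=T, B1=F, B2=S, B2=E, B3=E, B4=T, B4=F, B5=F
no size-1 subset reaches all 8 outcomes (best union: 4/8)
no size-2 subset reaches all 8 outcomes (best union: 7/8)
at size 3, {1, 2, 5} reaches all 8 outcomes; every lexicographically earlier size-3 subset fails
Answer: 1, 2, 5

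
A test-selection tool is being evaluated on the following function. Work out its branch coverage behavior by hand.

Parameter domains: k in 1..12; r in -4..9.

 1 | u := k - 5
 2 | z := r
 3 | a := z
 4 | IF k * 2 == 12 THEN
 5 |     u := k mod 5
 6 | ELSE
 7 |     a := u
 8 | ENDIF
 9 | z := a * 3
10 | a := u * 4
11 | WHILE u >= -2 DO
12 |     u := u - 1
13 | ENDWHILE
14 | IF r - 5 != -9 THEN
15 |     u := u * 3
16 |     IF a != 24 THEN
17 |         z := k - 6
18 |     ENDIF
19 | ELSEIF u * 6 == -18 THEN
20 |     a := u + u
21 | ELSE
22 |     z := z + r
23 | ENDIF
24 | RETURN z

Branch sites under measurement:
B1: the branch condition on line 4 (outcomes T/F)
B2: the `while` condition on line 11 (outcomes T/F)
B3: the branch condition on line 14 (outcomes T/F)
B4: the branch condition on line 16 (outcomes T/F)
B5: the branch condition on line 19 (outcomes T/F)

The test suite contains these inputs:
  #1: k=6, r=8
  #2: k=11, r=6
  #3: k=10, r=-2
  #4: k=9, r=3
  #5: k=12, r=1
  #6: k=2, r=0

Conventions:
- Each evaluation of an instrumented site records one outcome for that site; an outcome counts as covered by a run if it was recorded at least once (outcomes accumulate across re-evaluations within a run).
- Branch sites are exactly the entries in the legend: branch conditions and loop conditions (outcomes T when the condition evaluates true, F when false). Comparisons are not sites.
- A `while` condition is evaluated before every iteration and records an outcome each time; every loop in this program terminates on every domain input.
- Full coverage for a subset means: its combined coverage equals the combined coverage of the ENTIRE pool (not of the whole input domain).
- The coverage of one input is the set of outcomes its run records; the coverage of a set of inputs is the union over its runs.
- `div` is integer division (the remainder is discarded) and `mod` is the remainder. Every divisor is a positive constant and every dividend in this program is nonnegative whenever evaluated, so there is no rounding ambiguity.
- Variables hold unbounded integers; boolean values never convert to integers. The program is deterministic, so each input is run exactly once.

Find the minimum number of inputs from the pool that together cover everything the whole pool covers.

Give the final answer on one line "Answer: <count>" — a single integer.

input #1, k=6, r=8: outcomes B1=T, B2=T, B2=F, B3=T, B4=T
input #2, k=11, r=6: outcomes B1=F, B2=T, B2=F, B3=T, B4=F
input #3, k=10, r=-2: outcomes B1=F, B2=T, B2=F, B3=T, B4=T
input #4, k=9, r=3: outcomes B1=F, B2=T, B2=F, B3=T, B4=T
input #5, k=12, r=1: outcomes B1=F, B2=T, B2=F, B3=T, B4=T
input #6, k=2, r=0: outcomes B1=F, B2=F, B3=T, B4=T
pool-wide coverage (7 outcomes): B1=T, B1=F, B2=T, B2=F, B3=T, B4=T, B4=F
every size-1 subset falls short of the 7 outcomes (best: 5/7)
at size 2, {1, 2} reaches all 7 outcomes; every lexicographically earlier size-2 subset fails

Answer: 2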